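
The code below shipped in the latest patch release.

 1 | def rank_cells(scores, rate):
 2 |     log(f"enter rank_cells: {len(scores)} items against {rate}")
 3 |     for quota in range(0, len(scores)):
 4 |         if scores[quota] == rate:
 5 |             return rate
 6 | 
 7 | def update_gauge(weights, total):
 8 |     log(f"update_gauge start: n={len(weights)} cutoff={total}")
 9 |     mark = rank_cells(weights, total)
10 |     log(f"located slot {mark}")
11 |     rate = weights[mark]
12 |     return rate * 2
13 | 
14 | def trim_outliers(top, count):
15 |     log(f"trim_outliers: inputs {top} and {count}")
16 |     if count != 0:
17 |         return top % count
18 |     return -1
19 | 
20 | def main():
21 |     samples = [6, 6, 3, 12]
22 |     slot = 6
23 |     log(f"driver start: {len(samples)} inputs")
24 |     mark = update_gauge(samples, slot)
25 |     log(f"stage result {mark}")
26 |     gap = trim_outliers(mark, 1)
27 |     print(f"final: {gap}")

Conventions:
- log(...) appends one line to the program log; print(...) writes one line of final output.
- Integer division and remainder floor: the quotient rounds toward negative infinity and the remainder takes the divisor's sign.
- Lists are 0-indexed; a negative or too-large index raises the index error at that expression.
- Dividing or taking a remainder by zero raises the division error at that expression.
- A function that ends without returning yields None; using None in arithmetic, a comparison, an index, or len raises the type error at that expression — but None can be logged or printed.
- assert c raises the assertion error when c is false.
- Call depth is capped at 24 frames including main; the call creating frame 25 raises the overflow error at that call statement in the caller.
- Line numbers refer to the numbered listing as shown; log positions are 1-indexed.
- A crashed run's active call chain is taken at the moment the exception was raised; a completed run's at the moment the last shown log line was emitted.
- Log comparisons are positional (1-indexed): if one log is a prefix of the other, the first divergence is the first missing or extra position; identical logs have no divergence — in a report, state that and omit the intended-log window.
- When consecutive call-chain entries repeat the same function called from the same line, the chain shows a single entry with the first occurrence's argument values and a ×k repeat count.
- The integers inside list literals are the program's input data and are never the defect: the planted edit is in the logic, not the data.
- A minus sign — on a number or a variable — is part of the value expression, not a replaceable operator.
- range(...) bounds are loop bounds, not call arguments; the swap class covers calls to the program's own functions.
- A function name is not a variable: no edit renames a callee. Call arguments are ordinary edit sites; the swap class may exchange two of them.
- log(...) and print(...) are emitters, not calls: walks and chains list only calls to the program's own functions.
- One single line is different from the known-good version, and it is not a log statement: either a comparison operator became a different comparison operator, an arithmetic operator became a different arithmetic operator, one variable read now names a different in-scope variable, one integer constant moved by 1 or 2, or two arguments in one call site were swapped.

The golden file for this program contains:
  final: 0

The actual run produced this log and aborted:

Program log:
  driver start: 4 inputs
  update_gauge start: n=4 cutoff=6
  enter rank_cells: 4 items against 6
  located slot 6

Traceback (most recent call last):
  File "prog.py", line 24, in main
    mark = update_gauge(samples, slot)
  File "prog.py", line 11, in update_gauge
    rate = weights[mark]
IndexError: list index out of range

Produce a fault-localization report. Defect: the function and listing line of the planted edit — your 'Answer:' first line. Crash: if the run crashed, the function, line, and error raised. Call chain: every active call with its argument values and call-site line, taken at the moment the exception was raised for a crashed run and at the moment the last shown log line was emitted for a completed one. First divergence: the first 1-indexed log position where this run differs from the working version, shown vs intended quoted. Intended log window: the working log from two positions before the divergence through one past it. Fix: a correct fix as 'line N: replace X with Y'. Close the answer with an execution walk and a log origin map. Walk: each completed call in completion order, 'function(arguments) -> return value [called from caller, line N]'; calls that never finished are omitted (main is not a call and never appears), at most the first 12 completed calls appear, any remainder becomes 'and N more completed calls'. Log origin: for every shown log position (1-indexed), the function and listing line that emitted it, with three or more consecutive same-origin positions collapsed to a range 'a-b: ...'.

Answer: the defect is in rank_cells at line 5.
Key fact: Log line 4 is where behavior first shows: 'located slot 6' appears instead of 'located slot 0'.
Crash: update_gauge, line 11, IndexError.
Call chain: main -> update_gauge([6, 6, 3, 12], 6) (called at line 24).
First divergence: position 4 — shown 'located slot 6', intended 'located slot 0'.
Intended log window:
  2: update_gauge start: n=4 cutoff=6
  3: enter rank_cells: 4 items against 6
  4: located slot 0
  5: stage result 12
Execution walk:
  rank_cells([6, 6, 3, 12], 6) -> 6  [called from update_gauge, line 9]
Origin of each log line:
  1: logged in main at line 23
  2: logged in update_gauge at line 8
  3: logged in rank_cells at line 2
  4: logged in update_gauge at line 10
A correct fix: line 5: replace `rate` with `quota`.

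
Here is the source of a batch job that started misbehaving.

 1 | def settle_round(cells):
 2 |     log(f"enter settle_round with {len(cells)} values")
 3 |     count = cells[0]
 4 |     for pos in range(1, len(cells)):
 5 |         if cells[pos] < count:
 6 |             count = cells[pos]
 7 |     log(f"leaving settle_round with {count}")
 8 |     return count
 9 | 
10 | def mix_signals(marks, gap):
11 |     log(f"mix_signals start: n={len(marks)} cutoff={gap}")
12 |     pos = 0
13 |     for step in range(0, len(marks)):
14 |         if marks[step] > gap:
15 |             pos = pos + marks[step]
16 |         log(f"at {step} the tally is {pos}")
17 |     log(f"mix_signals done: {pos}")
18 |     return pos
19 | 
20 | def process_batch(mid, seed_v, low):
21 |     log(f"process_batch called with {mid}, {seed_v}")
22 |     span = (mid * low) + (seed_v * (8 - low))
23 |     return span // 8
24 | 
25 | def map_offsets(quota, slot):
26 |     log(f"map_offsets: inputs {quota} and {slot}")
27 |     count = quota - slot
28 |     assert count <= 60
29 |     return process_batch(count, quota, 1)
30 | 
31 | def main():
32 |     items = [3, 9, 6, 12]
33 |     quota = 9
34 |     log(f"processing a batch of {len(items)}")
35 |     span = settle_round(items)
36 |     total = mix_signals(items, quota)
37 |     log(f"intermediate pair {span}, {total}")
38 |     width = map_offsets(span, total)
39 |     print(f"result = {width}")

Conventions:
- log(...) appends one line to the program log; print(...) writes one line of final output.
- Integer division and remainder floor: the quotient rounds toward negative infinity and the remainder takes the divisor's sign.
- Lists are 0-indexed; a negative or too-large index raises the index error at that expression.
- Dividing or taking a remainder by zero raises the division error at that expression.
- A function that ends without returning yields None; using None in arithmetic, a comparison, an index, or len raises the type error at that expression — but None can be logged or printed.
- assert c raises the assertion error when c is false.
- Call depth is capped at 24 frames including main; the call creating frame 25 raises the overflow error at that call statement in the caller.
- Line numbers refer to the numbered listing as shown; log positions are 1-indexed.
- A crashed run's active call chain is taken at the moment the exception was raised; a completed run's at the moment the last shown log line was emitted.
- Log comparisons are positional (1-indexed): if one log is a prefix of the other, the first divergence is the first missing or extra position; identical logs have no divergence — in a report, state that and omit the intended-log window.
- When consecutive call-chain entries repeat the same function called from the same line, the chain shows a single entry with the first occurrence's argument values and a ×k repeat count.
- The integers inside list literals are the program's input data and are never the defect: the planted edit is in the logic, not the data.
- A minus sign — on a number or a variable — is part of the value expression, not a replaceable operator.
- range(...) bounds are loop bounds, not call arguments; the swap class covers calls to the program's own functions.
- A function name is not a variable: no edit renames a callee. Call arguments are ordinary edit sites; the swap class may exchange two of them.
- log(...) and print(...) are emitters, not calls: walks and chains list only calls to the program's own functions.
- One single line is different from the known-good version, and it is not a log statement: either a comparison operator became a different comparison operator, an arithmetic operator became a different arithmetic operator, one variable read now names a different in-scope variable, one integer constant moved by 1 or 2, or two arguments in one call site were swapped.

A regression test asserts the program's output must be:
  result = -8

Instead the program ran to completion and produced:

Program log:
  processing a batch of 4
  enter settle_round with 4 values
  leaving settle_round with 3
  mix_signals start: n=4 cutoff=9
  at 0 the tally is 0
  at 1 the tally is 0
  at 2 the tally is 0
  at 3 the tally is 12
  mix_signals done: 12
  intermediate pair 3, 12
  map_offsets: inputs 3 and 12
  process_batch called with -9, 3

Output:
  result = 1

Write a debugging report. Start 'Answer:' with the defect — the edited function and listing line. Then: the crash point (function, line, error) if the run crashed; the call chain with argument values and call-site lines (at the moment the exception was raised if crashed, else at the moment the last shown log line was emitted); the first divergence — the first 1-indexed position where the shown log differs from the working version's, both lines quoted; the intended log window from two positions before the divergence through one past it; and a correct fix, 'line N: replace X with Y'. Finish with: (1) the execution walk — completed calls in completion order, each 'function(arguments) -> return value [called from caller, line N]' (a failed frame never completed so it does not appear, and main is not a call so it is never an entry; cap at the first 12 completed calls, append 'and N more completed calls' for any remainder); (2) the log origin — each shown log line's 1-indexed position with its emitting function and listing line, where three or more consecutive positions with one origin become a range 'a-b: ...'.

Answer: the defect is in map_offsets at line 29.
Key fact: The earliest visible damage is log position 12 — 'process_batch called with -9, 3' rather than the intended 'process_batch called with 3, -9'.
Call chain: main -> map_offsets(3, 12) (called at line 38) -> process_batch(-9, 3, 1) (called at line 29).
First divergence: position 12; shown 'process_batch called with -9, 3' vs intended 'process_batch called with 3, -9'.
Intended log window:
  10: intermediate pair 3, 12
  11: map_offsets: inputs 3 and 12
  12: process_batch called with 3, -9
Execution walk:
  settle_round([3, 9, 6, 12]) -> 3  [called from main, line 35]
  mix_signals([3, 9, 6, 12], 9) -> 12  [called from main, line 36]
  process_batch(-9, 3, 1) -> 1  [called from map_offsets, line 29]
  map_offsets(3, 12) -> 1  [called from main, line 38]
Log line origins:
  1: from main, line 34
  2: from settle_round, line 2
  3: from settle_round, line 7
  4: from mix_signals, line 11
  5-8: from mix_signals, line 16
  9: from mix_signals, line 17
  10: from main, line 37
  11: from map_offsets, line 26
  12: from process_batch, line 21
A correct fix: line 29: replace `process_batch(count, quota, 1)` with `process_batch(quota, count, 1)`.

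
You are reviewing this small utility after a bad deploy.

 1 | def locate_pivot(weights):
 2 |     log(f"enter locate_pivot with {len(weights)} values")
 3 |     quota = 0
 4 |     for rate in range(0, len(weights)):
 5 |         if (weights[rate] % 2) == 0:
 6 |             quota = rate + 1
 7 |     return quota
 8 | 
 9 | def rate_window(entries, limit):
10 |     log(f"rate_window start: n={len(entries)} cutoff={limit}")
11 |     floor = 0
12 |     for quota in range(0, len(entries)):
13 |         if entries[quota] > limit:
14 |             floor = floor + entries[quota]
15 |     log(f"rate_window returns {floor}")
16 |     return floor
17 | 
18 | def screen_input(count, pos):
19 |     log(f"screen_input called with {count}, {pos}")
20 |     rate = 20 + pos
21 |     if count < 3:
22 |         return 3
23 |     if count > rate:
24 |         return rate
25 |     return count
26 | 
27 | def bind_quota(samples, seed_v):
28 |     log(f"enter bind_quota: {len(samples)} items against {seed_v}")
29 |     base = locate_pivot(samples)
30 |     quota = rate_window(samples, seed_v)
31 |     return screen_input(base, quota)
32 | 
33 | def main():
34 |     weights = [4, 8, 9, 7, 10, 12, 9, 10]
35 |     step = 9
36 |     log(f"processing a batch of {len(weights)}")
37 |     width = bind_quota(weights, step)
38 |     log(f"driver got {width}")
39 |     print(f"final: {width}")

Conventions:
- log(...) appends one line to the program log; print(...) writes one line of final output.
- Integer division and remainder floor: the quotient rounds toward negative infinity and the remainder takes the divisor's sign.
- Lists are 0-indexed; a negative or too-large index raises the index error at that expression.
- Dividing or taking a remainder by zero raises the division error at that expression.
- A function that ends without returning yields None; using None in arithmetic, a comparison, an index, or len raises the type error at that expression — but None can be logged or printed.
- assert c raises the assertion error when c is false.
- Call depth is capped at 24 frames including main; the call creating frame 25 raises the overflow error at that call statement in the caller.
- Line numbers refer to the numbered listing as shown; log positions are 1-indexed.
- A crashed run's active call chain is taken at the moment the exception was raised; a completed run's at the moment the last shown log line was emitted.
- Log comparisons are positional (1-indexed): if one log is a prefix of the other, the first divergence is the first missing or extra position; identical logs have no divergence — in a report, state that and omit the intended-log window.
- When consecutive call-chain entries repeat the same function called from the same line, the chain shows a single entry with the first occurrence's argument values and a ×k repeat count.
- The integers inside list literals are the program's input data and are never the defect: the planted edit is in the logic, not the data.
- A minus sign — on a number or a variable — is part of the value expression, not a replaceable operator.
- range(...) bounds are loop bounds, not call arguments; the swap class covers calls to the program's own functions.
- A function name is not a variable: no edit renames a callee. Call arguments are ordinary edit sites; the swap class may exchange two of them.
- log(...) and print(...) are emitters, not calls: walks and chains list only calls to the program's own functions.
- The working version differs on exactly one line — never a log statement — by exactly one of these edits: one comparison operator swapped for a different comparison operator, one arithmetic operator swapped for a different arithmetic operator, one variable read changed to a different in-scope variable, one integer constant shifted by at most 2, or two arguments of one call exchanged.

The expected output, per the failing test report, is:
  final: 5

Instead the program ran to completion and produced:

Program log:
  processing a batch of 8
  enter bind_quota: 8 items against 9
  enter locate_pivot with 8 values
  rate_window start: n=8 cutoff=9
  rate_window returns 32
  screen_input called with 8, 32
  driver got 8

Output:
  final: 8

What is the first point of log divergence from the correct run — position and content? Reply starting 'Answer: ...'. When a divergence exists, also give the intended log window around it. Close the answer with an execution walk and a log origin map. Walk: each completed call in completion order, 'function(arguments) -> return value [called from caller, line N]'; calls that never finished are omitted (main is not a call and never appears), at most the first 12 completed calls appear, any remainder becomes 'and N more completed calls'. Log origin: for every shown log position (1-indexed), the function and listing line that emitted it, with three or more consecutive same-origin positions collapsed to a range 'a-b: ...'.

Answer: position 6 — shown 'screen_input called with 8, 32', intended 'screen_input called with 5, 32'.
Intended log window:
  4: rate_window start: n=8 cutoff=9
  5: rate_window returns 32
  6: screen_input called with 5, 32
  7: driver got 5
Execution walk:
  locate_pivot([4, 8, 9, 7, 10, 12, 9, 10]) -> 8  [called from bind_quota, line 29]
  rate_window([4, 8, 9, 7, 10, 12, 9, 10], 9) -> 32  [called from bind_quota, line 30]
  screen_input(8, 32) -> 8  [called from bind_quota, line 31]
  bind_quota([4, 8, 9, 7, 10, 12, 9, 10], 9) -> 8  [called from main, line 37]
Log origins:
  1: logged in main at line 36
  2: logged in bind_quota at line 28
  3: logged in locate_pivot at line 2
  4: logged in rate_window at line 10
  5: logged in rate_window at line 15
  6: logged in screen_input at line 19
  7: logged in main at line 38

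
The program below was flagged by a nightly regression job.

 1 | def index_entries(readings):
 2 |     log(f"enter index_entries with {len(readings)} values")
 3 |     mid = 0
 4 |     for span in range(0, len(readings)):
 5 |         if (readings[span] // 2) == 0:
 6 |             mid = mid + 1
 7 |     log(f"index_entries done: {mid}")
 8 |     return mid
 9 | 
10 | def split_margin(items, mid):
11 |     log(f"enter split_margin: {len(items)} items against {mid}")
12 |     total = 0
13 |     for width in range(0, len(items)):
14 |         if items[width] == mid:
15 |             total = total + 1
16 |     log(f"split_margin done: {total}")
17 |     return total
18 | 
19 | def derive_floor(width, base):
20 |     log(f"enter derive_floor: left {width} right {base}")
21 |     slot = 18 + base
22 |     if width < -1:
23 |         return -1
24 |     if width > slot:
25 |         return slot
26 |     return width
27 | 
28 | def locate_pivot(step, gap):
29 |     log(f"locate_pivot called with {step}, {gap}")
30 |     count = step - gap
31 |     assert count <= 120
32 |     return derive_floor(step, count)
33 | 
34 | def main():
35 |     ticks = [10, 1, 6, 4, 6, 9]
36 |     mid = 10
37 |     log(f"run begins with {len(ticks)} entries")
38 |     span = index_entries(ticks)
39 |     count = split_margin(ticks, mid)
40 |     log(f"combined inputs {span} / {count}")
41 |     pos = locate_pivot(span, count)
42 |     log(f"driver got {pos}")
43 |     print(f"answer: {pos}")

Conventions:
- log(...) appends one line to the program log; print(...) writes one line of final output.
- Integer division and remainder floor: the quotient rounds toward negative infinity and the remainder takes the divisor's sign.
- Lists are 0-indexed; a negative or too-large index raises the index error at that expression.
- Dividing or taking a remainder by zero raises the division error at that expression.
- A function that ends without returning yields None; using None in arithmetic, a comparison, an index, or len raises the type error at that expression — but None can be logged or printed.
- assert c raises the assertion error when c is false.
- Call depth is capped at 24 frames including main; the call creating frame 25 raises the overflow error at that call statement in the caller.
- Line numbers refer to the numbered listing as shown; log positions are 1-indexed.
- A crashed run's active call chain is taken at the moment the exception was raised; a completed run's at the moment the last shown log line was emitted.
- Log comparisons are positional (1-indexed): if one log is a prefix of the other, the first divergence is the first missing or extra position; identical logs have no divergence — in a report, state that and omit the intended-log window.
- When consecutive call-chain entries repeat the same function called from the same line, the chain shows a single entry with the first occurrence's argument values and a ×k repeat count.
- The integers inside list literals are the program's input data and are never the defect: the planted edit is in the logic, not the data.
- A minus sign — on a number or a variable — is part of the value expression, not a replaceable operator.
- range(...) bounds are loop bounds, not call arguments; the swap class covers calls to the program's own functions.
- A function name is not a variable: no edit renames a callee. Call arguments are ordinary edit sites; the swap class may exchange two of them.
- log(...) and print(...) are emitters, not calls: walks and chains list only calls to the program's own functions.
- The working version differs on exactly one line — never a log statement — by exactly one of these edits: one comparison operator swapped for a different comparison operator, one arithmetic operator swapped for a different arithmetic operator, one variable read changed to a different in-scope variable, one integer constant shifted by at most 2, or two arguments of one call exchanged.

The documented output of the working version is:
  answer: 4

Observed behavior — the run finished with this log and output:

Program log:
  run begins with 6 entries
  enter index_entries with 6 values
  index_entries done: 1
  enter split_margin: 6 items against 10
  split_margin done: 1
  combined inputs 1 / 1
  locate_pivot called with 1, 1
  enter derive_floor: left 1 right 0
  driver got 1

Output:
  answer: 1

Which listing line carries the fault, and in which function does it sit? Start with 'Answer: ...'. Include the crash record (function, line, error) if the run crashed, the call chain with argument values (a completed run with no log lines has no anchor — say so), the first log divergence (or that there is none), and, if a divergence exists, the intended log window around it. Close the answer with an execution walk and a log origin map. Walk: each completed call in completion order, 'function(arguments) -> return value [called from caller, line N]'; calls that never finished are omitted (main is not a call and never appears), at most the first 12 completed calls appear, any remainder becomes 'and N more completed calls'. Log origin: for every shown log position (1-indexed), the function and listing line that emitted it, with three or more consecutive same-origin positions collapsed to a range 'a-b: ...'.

Answer: the defect is in index_entries at line 5.
Core observation: Position 3 is the first bad log line: 'index_entries done: 1' should read 'index_entries done: 4'.
Call chain: main.
First divergence: at position 3 the run shows 'index_entries done: 1' where the working version logs 'index_entries done: 4'.
Intended log window:
  1: run begins with 6 entries
  2: enter index_entries with 6 values
  3: index_entries done: 4
  4: enter split_margin: 6 items against 10
Execution walk:
  index_entries([10, 1, 6, 4, 6, 9]) -> 1  [called from main, line 38]
  split_margin([10, 1, 6, 4, 6, 9], 10) -> 1  [called from main, line 39]
  derive_floor(1, 0) -> 1  [called from locate_pivot, line 32]
  locate_pivot(1, 1) -> 1  [called from main, line 41]
Log line origins:
  1: logged in main at line 37
  2: logged in index_entries at line 2
  3: logged in index_entries at line 7
  4: logged in split_margin at line 11
  5: logged in split_margin at line 16
  6: logged in main at line 40
  7: logged in locate_pivot at line 29
  8: logged in derive_floor at line 20
  9: logged in main at line 42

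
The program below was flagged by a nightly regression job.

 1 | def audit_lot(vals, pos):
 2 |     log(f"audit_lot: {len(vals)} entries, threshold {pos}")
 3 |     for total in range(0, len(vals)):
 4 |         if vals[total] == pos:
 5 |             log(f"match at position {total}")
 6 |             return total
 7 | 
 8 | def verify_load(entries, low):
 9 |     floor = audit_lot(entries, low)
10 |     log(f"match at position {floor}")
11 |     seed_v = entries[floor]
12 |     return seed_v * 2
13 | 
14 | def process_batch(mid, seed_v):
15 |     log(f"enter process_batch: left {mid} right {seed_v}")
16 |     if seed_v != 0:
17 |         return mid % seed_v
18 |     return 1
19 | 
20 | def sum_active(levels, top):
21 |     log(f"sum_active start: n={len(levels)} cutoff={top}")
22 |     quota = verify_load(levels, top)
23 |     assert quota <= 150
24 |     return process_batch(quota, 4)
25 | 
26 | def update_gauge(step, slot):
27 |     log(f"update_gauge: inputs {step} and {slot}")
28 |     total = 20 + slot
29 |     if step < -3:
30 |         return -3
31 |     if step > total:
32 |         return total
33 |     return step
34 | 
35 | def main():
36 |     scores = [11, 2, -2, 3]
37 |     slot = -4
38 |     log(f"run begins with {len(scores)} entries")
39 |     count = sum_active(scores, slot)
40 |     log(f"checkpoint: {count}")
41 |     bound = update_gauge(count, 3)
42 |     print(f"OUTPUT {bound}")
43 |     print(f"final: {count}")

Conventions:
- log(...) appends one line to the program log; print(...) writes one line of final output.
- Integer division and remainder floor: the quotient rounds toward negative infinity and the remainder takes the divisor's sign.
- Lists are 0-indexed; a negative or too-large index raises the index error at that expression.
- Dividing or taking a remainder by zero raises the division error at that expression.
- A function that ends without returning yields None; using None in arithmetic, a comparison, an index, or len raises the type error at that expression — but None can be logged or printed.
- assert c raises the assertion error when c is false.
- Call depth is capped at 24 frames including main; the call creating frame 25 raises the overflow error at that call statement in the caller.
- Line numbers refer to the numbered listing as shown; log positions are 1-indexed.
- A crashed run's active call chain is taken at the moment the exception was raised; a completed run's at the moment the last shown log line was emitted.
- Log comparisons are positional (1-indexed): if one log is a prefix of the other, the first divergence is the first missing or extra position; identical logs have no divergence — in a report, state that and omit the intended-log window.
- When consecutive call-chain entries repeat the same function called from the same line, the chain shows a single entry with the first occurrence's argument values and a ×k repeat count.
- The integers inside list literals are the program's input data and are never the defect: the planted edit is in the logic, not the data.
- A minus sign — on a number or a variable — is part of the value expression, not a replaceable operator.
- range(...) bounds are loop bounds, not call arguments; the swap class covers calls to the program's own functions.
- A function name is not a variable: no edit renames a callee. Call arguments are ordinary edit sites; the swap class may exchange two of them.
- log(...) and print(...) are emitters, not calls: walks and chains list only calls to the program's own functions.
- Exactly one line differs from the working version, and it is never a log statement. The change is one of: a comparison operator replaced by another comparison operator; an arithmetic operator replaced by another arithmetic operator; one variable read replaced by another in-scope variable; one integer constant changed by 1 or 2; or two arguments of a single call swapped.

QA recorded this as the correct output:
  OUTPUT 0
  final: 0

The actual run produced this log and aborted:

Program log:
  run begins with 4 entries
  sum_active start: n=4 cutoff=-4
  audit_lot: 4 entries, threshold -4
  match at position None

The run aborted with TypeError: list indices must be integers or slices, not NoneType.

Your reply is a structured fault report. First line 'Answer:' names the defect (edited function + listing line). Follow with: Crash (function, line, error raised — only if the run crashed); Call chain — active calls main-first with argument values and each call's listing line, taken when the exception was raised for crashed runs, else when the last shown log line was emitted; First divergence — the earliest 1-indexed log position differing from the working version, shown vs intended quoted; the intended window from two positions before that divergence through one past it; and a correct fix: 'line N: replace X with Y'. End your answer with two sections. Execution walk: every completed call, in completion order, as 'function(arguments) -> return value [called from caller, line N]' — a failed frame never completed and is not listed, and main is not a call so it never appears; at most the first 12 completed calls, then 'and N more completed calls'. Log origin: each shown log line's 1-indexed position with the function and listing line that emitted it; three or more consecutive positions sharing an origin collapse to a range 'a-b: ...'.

Answer: the defect is in main at line 37.
Core observation: Position 2 is the first bad log line: 'sum_active start: n=4 cutoff=-4' should read 'sum_active start: n=4 cutoff=-2'.
Crash: verify_load, line 11, TypeError.
Call chain: main -> sum_active([11, 2, -2, 3], -4) (called at line 39) -> verify_load([11, 2, -2, 3], -4) (called at line 22).
First divergence: at position 2 the run shows 'sum_active start: n=4 cutoff=-4' where the working version logs 'sum_active start: n=4 cutoff=-2'.
Intended log window:
  1: run begins with 4 entries
  2: sum_active start: n=4 cutoff=-2
  3: audit_lot: 4 entries, threshold -2
Execution walk:
  audit_lot([11, 2, -2, 3], -4) -> None  [called from verify_load, line 9]
Log line origins:
  1: from main, line 38
  2: from sum_active, line 21
  3: from audit_lot, line 2
  4: from verify_load, line 10
A correct fix: line 37: replace `-4` with `-2`.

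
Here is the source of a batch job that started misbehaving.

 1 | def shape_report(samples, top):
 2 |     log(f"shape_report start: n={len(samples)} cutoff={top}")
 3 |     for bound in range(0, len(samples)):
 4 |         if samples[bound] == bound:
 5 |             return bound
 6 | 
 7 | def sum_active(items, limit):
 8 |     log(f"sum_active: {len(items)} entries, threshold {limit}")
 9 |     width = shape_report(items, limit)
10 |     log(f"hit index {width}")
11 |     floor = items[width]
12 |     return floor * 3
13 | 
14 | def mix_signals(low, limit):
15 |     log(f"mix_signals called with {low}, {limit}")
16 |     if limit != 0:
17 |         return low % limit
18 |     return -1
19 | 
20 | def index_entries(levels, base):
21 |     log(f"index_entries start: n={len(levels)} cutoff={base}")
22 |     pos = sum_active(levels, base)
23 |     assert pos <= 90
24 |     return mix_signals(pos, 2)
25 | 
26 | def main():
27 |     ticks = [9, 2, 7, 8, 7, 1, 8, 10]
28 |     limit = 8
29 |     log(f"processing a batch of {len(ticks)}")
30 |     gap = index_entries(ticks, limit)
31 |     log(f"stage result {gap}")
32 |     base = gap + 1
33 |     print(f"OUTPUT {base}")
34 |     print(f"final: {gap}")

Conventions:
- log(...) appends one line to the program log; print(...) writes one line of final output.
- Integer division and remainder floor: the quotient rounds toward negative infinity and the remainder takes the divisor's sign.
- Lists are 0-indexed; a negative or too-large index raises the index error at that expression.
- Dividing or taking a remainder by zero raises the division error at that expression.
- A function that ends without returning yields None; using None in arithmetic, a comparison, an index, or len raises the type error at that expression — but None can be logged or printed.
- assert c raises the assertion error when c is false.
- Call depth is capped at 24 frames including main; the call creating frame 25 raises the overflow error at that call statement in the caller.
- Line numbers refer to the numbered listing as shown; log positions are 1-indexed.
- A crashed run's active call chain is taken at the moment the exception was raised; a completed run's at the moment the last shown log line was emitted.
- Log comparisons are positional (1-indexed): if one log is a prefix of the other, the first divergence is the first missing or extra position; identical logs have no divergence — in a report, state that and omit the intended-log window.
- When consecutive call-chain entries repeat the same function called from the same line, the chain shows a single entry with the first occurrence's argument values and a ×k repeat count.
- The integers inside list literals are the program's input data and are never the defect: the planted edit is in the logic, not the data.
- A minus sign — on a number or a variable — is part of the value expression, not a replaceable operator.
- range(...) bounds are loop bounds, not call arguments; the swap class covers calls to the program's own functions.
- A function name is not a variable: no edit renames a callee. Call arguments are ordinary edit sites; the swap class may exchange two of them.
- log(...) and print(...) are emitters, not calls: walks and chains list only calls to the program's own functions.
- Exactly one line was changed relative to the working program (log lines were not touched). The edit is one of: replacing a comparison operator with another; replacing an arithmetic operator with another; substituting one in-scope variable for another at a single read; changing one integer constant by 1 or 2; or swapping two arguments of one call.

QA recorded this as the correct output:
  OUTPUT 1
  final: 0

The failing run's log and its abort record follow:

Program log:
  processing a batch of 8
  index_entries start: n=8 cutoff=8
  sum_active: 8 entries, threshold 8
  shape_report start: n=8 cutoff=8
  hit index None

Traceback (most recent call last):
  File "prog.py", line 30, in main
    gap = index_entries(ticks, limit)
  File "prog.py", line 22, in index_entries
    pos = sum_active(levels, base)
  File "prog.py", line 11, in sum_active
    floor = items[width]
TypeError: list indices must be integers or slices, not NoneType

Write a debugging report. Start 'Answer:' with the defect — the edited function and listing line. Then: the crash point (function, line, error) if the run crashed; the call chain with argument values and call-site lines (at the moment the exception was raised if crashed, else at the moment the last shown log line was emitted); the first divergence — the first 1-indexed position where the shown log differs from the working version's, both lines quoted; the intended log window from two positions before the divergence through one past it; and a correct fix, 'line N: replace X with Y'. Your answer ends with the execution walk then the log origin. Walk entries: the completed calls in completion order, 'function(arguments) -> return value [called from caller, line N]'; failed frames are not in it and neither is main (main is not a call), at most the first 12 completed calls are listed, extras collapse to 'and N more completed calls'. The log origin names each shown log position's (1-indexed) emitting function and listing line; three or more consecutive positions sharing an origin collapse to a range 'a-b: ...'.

Answer: the defect is in shape_report at line 4.
Key observation: Position 5 is the first bad log line: 'hit index None' should read 'hit index 3'.
Crash: sum_active, line 11, TypeError.
Call chain: main -> index_entries([9, 2, 7, 8, 7, 1, 8, 10], 8) (called at line 30) -> sum_active([9, 2, 7, 8, 7, 1, 8, 10], 8) (called at line 22).
First divergence: at position 5 the run shows 'hit index None' where the working version logs 'hit index 3'.
Intended log window:
  3: sum_active: 8 entries, threshold 8
  4: shape_report start: n=8 cutoff=8
  5: hit index 3
  6: mix_signals called with 24, 2
Execution walk:
  shape_report([9, 2, 7, 8, 7, 1, 8, 10], 8) -> None  [called from sum_active, line 9]
Origin of each log line:
  1 — main, line 29
  2 — index_entries, line 21
  3 — sum_active, line 8
  4 — shape_report, line 2
  5 — sum_active, line 10
A correct fix: line 4: replace `samples[bound] == bound` with `samples[bound] == top`.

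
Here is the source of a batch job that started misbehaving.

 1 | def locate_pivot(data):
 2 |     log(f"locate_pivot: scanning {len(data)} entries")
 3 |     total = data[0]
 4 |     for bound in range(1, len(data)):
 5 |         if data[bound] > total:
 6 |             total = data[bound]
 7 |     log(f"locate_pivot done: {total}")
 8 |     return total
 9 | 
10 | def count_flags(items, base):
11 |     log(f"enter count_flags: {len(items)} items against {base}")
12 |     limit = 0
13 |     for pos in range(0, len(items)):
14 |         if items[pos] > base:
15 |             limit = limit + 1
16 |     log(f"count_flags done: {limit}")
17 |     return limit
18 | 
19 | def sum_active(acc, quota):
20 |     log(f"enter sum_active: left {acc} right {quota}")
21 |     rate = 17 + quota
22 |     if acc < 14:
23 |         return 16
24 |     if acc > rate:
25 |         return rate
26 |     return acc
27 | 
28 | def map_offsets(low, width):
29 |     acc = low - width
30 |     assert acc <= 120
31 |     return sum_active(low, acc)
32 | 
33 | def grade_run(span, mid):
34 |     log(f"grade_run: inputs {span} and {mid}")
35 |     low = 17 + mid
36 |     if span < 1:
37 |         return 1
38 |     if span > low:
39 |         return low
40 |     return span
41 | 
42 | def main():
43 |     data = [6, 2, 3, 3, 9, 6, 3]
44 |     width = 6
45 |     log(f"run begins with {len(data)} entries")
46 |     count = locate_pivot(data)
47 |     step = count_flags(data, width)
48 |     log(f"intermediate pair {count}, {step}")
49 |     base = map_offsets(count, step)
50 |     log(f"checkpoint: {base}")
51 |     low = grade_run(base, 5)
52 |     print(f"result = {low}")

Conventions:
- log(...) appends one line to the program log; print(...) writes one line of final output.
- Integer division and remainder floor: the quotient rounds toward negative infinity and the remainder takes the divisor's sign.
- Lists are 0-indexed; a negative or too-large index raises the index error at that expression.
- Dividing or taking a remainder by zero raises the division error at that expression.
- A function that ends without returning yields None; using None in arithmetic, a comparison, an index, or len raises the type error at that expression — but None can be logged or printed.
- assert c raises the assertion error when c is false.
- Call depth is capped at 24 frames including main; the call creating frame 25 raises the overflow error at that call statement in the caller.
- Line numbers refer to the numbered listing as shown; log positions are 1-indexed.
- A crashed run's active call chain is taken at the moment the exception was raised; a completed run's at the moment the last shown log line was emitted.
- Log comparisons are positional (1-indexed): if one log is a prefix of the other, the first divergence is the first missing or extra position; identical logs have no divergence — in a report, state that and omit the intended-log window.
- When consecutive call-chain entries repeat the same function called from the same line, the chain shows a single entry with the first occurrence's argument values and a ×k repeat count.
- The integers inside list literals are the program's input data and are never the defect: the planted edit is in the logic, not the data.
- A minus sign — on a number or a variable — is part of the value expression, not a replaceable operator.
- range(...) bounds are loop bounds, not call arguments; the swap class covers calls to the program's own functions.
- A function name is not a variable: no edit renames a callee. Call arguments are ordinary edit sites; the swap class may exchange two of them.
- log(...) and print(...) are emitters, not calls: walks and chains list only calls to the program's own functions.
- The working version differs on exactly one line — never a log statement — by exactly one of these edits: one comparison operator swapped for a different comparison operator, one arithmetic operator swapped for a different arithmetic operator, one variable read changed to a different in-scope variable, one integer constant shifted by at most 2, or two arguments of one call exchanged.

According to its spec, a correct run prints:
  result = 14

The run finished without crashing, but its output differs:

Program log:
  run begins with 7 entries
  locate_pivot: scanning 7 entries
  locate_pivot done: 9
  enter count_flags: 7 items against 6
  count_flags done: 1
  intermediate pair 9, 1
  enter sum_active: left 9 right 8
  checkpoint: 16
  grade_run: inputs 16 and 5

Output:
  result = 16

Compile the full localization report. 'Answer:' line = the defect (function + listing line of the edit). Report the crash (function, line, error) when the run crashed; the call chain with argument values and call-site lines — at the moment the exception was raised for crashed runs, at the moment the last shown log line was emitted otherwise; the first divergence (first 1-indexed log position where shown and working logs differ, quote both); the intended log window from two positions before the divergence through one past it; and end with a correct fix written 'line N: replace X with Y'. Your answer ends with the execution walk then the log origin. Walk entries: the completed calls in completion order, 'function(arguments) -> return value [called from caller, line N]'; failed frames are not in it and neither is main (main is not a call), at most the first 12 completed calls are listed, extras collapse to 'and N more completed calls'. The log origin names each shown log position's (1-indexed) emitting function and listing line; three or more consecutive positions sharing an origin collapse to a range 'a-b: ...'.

Answer: the defect is in sum_active at line 23.
Key observation: Position 8 is the first bad log line: 'checkpoint: 16' should read 'checkpoint: 14'.
Call chain: main -> grade_run(16, 5) (called at line 51).
First divergence: position 8 — the shown line 'checkpoint: 16' should read 'checkpoint: 14'.
Intended log window:
  6: intermediate pair 9, 1
  7: enter sum_active: left 9 right 8
  8: checkpoint: 14
  9: grade_run: inputs 14 and 5
Execution walk:
  locate_pivot([6, 2, 3, 3, 9, 6, 3]) -> 9  [called from main, line 46]
  count_flags([6, 2, 3, 3, 9, 6, 3], 6) -> 1  [called from main, line 47]
  sum_active(9, 8) -> 16  [called from map_offsets, line 31]
  map_offsets(9, 1) -> 16  [called from main, line 49]
  grade_run(16, 5) -> 16  [called from main, line 51]
Origin of each log line:
  1 — main, line 45
  2 — locate_pivot, line 2
  3 — locate_pivot, line 7
  4 — count_flags, line 11
  5 — count_flags, line 16
  6 — main, line 48
  7 — sum_active, line 20
  8 — main, line 50
  9 — grade_run, line 34
A correct fix: line 23: replace `16` with `14`.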